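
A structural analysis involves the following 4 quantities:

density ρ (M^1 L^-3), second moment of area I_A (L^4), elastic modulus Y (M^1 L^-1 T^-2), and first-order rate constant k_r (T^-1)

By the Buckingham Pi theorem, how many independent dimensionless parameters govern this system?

1

There are 4 variables and 3 base dimensions (M, L, T).
The dimension matrix has rank 3.
Independent dimensionless groups: 4 − 3 = 1.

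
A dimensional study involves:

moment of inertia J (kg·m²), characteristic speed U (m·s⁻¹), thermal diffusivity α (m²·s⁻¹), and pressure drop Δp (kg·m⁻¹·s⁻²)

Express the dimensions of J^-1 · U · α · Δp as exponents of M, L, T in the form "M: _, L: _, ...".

M: 0, L: 0, T: -4

Collect each base-dimension exponent across the product:
  M: −(1) + (0) + (0) + (1) = 0
  L: −(2) + (1) + (2) + (-1) = 0
  T: −(0) + (-1) + (-1) + (-2) = -4
So the dimensions are [T⁻⁴].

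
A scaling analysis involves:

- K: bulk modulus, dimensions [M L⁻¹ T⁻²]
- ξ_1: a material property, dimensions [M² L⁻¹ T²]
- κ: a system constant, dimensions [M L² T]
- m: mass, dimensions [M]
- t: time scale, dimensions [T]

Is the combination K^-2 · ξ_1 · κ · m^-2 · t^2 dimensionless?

no

Sum the exponent of each base dimension across the product:
  M: −2·[K]_M + [ξ_1]_M + [κ]_M − 2·[m]_M + 2·[t]_M = −2·(1) + (2) + (1) − 2·(1) + 2·(0) = -1
  L: −2·[K]_L + [ξ_1]_L + [κ]_L − 2·[m]_L + 2·[t]_L = −2·(-1) + (-1) + (2) − 2·(0) + 2·(0) = 3
  T: −2·[K]_T + [ξ_1]_T + [κ]_T − 2·[m]_T + 2·[t]_T = −2·(-2) + (2) + (1) − 2·(0) + 2·(1) = 9
Net dimensions [M⁻¹ L³ T⁹] ≠ [1] — not dimensionless.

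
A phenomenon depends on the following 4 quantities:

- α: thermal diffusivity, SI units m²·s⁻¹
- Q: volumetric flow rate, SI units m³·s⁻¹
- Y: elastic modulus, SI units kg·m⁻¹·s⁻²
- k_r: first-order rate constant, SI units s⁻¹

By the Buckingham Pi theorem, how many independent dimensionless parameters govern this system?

There are 4 variables and 3 base dimensions (M, L, T).
The dimension matrix has rank 3.
Independent dimensionless groups: 4 − 3 = 1.

1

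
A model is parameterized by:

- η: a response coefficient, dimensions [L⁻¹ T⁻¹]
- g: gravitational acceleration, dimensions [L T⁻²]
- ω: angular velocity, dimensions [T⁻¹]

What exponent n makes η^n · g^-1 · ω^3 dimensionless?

Balance the L exponent: (-1)·n from η, plus −(1) + 3·(0) = -1 from the rest, must sum to zero.
−n − 1 = 0, so n = -1.

-1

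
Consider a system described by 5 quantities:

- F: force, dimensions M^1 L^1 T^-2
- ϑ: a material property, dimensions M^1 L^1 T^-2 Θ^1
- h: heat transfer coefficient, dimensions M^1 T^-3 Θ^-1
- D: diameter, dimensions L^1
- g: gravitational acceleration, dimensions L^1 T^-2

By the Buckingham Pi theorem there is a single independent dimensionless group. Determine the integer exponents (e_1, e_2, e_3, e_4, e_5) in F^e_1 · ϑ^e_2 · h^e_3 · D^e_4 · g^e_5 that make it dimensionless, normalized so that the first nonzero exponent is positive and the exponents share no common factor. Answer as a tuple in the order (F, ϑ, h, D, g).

M: e_1·(1) + e_2·(1) + e_3·(1) + e_4·(0) + e_5·(0) = 0
L: e_1·(1) + e_2·(1) + e_3·(0) + e_4·(1) + e_5·(1) = 0
T: e_1·(-2) + e_2·(-2) + e_3·(-3) + e_4·(0) + e_5·(-2) = 0
Θ: e_1·(0) + e_2·(1) + e_3·(-1) + e_4·(0) + e_5·(0) = 0
Solving this homogeneous linear system for the smallest-integer solution (first nonzero entry positive) gives (4, -2, -2, -3, 1).

(4, -2, -2, -3, 1)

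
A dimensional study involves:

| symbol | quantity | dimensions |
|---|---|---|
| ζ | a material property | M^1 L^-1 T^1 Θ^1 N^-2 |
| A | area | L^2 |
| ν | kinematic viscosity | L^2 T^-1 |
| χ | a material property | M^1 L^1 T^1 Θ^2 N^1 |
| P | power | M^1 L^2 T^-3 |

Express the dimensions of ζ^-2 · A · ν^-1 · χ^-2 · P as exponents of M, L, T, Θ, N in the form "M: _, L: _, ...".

Collect each base-dimension exponent across the product:
  M: −2·(1) + (0) − (0) − 2·(1) + (1) = -3
  L: −2·(-1) + (2) − (2) − 2·(1) + (2) = 2
  T: −2·(1) + (0) − (-1) − 2·(1) + (-3) = -6
  Θ: −2·(1) + (0) − (0) − 2·(2) + (0) = -6
  N: −2·(-2) + (0) − (0) − 2·(1) + (0) = 2
So the dimensions are [M⁻³ L² T⁻⁶ Θ⁻⁶ N²].

M: -3, L: 2, T: -6, Θ: -6, N: 2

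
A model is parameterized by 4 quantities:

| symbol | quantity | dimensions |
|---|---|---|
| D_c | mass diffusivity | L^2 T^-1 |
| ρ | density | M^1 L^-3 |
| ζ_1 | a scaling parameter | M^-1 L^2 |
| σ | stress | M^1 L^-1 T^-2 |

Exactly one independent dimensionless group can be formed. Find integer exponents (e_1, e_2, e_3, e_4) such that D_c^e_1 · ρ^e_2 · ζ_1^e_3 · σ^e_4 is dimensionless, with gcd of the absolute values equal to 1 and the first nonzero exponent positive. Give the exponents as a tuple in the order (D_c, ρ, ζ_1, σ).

M: e_1·(0) + e_2·(1) + e_3·(-1) + e_4·(1) = 0
L: e_1·(2) + e_2·(-3) + e_3·(2) + e_4·(-1) = 0
T: e_1·(-1) + e_2·(0) + e_3·(0) + e_4·(-2) = 0
Solving this homogeneous linear system for the smallest-integer solution (first nonzero entry positive) gives (2, 3, 2, -1).

(2, 3, 2, -1)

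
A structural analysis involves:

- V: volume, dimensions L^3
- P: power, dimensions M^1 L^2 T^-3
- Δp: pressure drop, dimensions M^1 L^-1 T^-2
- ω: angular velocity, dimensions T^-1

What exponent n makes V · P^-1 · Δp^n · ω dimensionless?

Balance the M exponent: (1)·n from Δp, plus (0) − (1) + (0) = -1 from the rest, must sum to zero.
n − 1 = 0, so n = 1.

1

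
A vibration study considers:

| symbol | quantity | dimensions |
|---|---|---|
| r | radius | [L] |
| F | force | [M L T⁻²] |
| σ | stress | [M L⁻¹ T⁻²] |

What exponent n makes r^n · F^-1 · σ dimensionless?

2

Balance the L exponent: (1)·n from r, plus −(1) + (-1) = -2 from the rest, must sum to zero.
n − 2 = 0, so n = 2.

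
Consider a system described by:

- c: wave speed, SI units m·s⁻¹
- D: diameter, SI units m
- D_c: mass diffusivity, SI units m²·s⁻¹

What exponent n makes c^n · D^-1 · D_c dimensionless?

-1

Balance the L exponent: (1)·n from c, plus −(1) + (2) = 1 from the rest, must sum to zero.
n + 1 = 0, so n = -1.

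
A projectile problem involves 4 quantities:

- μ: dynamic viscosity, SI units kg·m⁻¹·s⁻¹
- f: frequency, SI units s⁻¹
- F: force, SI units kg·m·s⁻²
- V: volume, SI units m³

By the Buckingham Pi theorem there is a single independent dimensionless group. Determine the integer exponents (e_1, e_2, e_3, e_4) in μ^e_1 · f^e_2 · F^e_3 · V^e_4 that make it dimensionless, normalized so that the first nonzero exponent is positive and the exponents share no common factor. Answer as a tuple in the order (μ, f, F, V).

(3, 3, -3, 2)

M: e_1·(1) + e_2·(0) + e_3·(1) + e_4·(0) = 0
L: e_1·(-1) + e_2·(0) + e_3·(1) + e_4·(3) = 0
T: e_1·(-1) + e_2·(-1) + e_3·(-2) + e_4·(0) = 0
Solving this homogeneous linear system for the smallest-integer solution (first nonzero entry positive) gives (3, 3, -3, 2).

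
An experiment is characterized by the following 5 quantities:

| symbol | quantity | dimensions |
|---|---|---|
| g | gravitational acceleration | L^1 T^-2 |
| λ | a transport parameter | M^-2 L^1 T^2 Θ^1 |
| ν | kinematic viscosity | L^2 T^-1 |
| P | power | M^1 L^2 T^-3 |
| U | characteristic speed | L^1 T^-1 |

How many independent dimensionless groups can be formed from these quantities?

1

There are 5 variables and 4 base dimensions (M, L, T, Θ).
The dimension matrix has rank 4.
Independent dimensionless groups: 5 − 4 = 1.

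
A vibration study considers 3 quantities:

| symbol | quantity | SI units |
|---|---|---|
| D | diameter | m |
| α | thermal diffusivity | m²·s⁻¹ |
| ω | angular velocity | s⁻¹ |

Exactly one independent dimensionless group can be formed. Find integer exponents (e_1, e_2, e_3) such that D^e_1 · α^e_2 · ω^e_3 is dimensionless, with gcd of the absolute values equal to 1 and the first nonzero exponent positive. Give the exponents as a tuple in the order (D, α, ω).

L: e_1·(1) + e_2·(2) + e_3·(0) = 0
T: e_1·(0) + e_2·(-1) + e_3·(-1) = 0
Solving this homogeneous linear system for the smallest-integer solution (first nonzero entry positive) gives (2, -1, 1).

(2, -1, 1)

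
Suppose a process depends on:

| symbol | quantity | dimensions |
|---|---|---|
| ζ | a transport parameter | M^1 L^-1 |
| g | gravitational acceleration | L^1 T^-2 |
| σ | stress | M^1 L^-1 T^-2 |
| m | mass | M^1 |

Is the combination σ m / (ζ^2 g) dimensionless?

yes

Sum the exponent of each base dimension across the product:
  M: −2·[ζ]_M − [g]_M + [σ]_M + [m]_M = −2·(1) − (0) + (1) + (1) = 0
  L: −2·[ζ]_L − [g]_L + [σ]_L + [m]_L = −2·(-1) − (1) + (-1) + (0) = 0
  T: −2·[ζ]_T − [g]_T + [σ]_T + [m]_T = −2·(0) − (-2) + (-2) + (0) = 0
All base exponents vanish — dimensionless.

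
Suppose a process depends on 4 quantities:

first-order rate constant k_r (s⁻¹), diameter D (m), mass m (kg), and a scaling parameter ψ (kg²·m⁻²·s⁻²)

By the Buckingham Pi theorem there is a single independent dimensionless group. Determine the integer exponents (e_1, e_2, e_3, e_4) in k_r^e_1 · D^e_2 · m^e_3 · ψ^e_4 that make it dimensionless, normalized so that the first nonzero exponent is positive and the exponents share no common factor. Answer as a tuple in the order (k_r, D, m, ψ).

(2, -2, 2, -1)

M: e_1·(0) + e_2·(0) + e_3·(1) + e_4·(2) = 0
L: e_1·(0) + e_2·(1) + e_3·(0) + e_4·(-2) = 0
T: e_1·(-1) + e_2·(0) + e_3·(0) + e_4·(-2) = 0
Solving this homogeneous linear system for the smallest-integer solution (first nonzero entry positive) gives (2, -2, 2, -1).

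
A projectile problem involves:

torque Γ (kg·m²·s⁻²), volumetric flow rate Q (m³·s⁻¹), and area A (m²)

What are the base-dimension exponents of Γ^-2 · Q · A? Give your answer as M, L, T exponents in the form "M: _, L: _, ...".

Collect each base-dimension exponent across the product:
  M: −2·(1) + (0) + (0) = -2
  L: −2·(2) + (3) + (2) = 1
  T: −2·(-2) + (-1) + (0) = 3
So the dimensions are [M⁻² L T³].

M: -2, L: 1, T: 3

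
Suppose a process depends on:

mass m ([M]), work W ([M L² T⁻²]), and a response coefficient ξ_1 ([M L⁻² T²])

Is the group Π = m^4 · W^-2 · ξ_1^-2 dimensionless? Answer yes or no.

Sum the exponent of each base dimension across the product:
  M: 4·[m]_M − 2·[W]_M − 2·[ξ_1]_M = 4·(1) − 2·(1) − 2·(1) = 0
  L: 4·[m]_L − 2·[W]_L − 2·[ξ_1]_L = 4·(0) − 2·(2) − 2·(-2) = 0
  T: 4·[m]_T − 2·[W]_T − 2·[ξ_1]_T = 4·(0) − 2·(-2) − 2·(2) = 0
All base exponents vanish — dimensionless.

yes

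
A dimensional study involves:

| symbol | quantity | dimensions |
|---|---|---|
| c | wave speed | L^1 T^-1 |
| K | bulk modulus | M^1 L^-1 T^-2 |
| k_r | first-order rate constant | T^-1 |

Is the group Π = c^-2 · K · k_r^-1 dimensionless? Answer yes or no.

Sum the exponent of each base dimension across the product:
  M: −2·[c]_M + [K]_M − [k_r]_M = −2·(0) + (1) − (0) = 1
  L: −2·[c]_L + [K]_L − [k_r]_L = −2·(1) + (-1) − (0) = -3
  T: −2·[c]_T + [K]_T − [k_r]_T = −2·(-1) + (-2) − (-1) = 1
Net dimensions [M L⁻³ T] ≠ [1] — not dimensionless.

no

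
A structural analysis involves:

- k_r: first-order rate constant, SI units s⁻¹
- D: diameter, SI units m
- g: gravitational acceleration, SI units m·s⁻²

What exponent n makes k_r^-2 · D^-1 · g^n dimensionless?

1

Balance the L exponent: (1)·n from g, plus −2·(0) − (1) = -1 from the rest, must sum to zero.
n − 1 = 0, so n = 1.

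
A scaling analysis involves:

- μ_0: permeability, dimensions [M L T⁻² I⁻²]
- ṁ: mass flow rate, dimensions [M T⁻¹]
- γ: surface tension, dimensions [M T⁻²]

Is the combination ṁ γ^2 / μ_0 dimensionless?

no

Sum the exponent of each base dimension across the product:
  M: −[μ_0]_M + [ṁ]_M + 2·[γ]_M = −(1) + (1) + 2·(1) = 2
  L: −[μ_0]_L + [ṁ]_L + 2·[γ]_L = −(1) + (0) + 2·(0) = -1
  T: −[μ_0]_T + [ṁ]_T + 2·[γ]_T = −(-2) + (-1) + 2·(-2) = -3
  I: −[μ_0]_I + [ṁ]_I + 2·[γ]_I = −(-2) + (0) + 2·(0) = 2
Net dimensions [M² L⁻¹ T⁻³ I²] ≠ [1] — not dimensionless.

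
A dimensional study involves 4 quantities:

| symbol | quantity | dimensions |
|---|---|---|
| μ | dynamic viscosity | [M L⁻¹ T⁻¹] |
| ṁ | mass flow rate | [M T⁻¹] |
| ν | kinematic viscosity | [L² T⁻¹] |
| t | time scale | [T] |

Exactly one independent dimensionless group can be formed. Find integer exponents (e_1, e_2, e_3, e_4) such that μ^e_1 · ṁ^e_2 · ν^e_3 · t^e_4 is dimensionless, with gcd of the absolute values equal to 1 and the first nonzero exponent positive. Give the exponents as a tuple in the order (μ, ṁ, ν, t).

(2, -2, 1, 1)

M: e_1·(1) + e_2·(1) + e_3·(0) + e_4·(0) = 0
L: e_1·(-1) + e_2·(0) + e_3·(2) + e_4·(0) = 0
T: e_1·(-1) + e_2·(-1) + e_3·(-1) + e_4·(1) = 0
Solving this homogeneous linear system for the smallest-integer solution (first nonzero entry positive) gives (2, -2, 1, 1).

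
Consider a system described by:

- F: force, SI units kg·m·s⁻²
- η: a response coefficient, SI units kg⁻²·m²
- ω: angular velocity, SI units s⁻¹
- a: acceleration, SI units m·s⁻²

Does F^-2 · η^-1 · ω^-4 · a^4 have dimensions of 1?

yes

Sum the exponent of each base dimension across the product:
  M: −2·[F]_M − [η]_M − 4·[ω]_M + 4·[a]_M = −2·(1) − (-2) − 4·(0) + 4·(0) = 0
  L: −2·[F]_L − [η]_L − 4·[ω]_L + 4·[a]_L = −2·(1) − (2) − 4·(0) + 4·(1) = 0
  T: −2·[F]_T − [η]_T − 4·[ω]_T + 4·[a]_T = −2·(-2) − (0) − 4·(-1) + 4·(-2) = 0
All base exponents vanish — dimensionless.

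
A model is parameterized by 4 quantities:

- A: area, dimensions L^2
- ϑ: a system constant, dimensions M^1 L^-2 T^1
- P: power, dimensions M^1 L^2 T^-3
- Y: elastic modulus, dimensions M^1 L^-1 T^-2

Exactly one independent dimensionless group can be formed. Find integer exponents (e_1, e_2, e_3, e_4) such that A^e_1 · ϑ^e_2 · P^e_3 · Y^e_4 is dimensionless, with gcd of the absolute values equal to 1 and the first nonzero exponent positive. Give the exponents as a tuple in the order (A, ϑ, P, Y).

M: e_1·(0) + e_2·(1) + e_3·(1) + e_4·(1) = 0
L: e_1·(2) + e_2·(-2) + e_3·(2) + e_4·(-1) = 0
T: e_1·(0) + e_2·(1) + e_3·(-3) + e_4·(-2) = 0
Solving this homogeneous linear system for the smallest-integer solution (first nonzero entry positive) gives (4, -1, -3, 4).

(4, -1, -3, 4)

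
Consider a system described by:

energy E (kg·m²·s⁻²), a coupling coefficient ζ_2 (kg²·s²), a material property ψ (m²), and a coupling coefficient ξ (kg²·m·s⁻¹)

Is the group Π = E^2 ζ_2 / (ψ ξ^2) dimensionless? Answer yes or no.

yes

Sum the exponent of each base dimension across the product:
  M: 2·[E]_M + [ζ_2]_M − [ψ]_M − 2·[ξ]_M = 2·(1) + (2) − (0) − 2·(2) = 0
  L: 2·[E]_L + [ζ_2]_L − [ψ]_L − 2·[ξ]_L = 2·(2) + (0) − (2) − 2·(1) = 0
  T: 2·[E]_T + [ζ_2]_T − [ψ]_T − 2·[ξ]_T = 2·(-2) + (2) − (0) − 2·(-1) = 0
All base exponents vanish — dimensionless.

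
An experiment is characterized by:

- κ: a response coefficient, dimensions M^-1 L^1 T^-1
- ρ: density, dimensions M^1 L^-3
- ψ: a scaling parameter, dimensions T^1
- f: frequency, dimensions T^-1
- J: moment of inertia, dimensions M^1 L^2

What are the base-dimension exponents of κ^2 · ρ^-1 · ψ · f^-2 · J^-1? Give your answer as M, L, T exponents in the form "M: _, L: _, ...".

M: -4, L: 3, T: 1

Collect each base-dimension exponent across the product:
  M: 2·(-1) − (1) + (0) − 2·(0) − (1) = -4
  L: 2·(1) − (-3) + (0) − 2·(0) − (2) = 3
  T: 2·(-1) − (0) + (1) − 2·(-1) − (0) = 1
So the dimensions are [M⁻⁴ L³ T].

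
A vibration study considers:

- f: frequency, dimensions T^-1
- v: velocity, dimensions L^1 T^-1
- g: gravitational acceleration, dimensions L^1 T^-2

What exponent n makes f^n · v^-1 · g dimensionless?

-1

Balance the T exponent: (-1)·n from f, plus −(-1) + (-2) = -1 from the rest, must sum to zero.
−n − 1 = 0, so n = -1.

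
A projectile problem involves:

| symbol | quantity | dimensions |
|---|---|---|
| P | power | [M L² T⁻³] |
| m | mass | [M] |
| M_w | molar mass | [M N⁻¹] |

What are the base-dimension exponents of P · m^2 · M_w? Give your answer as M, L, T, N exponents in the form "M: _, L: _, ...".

M: 4, L: 2, T: -3, N: -1

Collect each base-dimension exponent across the product:
  M: (1) + 2·(1) + (1) = 4
  L: (2) + 2·(0) + (0) = 2
  T: (-3) + 2·(0) + (0) = -3
  N: (0) + 2·(0) + (-1) = -1
So the dimensions are [M⁴ L² T⁻³ N⁻¹].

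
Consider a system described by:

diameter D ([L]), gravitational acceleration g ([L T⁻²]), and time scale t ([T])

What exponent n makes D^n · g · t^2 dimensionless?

Balance the L exponent: (1)·n from D, plus (1) + 2·(0) = 1 from the rest, must sum to zero.
n + 1 = 0, so n = -1.

-1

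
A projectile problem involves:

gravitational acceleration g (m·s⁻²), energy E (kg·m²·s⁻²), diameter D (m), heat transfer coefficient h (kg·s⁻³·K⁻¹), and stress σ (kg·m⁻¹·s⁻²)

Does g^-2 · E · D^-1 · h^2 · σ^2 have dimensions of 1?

no

Sum the exponent of each base dimension across the product:
  M: −2·[g]_M + [E]_M − [D]_M + 2·[h]_M + 2·[σ]_M = −2·(0) + (1) − (0) + 2·(1) + 2·(1) = 5
  L: −2·[g]_L + [E]_L − [D]_L + 2·[h]_L + 2·[σ]_L = −2·(1) + (2) − (1) + 2·(0) + 2·(-1) = -3
  T: −2·[g]_T + [E]_T − [D]_T + 2·[h]_T + 2·[σ]_T = −2·(-2) + (-2) − (0) + 2·(-3) + 2·(-2) = -8
  Θ: −2·[g]_Θ + [E]_Θ − [D]_Θ + 2·[h]_Θ + 2·[σ]_Θ = −2·(0) + (0) − (0) + 2·(-1) + 2·(0) = -2
Net dimensions [M⁵ L⁻³ T⁻⁸ Θ⁻²] ≠ [1] — not dimensionless.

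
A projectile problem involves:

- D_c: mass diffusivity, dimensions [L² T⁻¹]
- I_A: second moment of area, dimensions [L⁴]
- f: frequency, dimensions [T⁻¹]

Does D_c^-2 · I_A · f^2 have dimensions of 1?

Sum the exponent of each base dimension across the product:
  L: −2·[D_c]_L + [I_A]_L + 2·[f]_L = −2·(2) + (4) + 2·(0) = 0
  T: −2·[D_c]_T + [I_A]_T + 2·[f]_T = −2·(-1) + (0) + 2·(-1) = 0
All base exponents vanish — dimensionless.

yes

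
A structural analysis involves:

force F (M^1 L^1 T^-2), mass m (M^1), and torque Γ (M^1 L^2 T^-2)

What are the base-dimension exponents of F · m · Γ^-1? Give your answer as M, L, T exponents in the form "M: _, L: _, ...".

Collect each base-dimension exponent across the product:
  M: (1) + (1) − (1) = 1
  L: (1) + (0) − (2) = -1
  T: (-2) + (0) − (-2) = 0
So the dimensions are [M L⁻¹].

M: 1, L: -1, T: 0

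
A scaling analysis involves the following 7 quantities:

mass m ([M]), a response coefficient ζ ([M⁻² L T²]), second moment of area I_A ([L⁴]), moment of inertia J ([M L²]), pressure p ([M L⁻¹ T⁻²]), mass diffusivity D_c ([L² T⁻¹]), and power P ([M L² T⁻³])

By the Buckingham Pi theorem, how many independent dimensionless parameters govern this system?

4

There are 7 variables and 3 base dimensions (M, L, T).
The dimension matrix has rank 3.
Independent dimensionless groups: 7 − 3 = 4.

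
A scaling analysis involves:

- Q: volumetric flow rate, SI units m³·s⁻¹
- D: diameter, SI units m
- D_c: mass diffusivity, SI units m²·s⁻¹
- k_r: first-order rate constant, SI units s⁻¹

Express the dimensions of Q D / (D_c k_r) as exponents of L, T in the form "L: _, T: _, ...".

L: 2, T: 1

Collect each base-dimension exponent across the product:
  L: (3) + (1) − (2) − (0) = 2
  T: (-1) + (0) − (-1) − (-1) = 1
So the dimensions are [L² T].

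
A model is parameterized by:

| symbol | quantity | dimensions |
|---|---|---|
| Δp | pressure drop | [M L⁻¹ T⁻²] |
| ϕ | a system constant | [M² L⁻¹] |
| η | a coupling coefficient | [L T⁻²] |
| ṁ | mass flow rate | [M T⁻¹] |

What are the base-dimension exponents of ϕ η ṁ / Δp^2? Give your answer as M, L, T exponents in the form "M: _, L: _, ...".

Collect each base-dimension exponent across the product:
  M: −2·(1) + (2) + (0) + (1) = 1
  L: −2·(-1) + (-1) + (1) + (0) = 2
  T: −2·(-2) + (0) + (-2) + (-1) = 1
So the dimensions are [M L² T].

M: 1, L: 2, T: 1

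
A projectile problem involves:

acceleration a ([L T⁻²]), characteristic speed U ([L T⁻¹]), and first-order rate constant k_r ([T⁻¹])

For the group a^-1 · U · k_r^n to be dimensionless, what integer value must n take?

1

Balance the T exponent: (-1)·n from k_r, plus −(-2) + (-1) = 1 from the rest, must sum to zero.
−n + 1 = 0, so n = 1.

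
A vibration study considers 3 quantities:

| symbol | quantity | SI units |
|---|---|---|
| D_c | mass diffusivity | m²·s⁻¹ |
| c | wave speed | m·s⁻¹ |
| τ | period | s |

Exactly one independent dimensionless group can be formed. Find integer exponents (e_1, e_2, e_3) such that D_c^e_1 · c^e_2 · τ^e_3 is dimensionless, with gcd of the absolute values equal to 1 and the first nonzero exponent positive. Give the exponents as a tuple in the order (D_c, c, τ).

L: e_1·(2) + e_2·(1) + e_3·(0) = 0
T: e_1·(-1) + e_2·(-1) + e_3·(1) = 0
Solving this homogeneous linear system for the smallest-integer solution (first nonzero entry positive) gives (1, -2, -1).

(1, -2, -1)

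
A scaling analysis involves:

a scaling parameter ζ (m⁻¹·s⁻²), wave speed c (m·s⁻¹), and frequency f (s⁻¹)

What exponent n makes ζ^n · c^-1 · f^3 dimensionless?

-1

Balance the L exponent: (-1)·n from ζ, plus −(1) + 3·(0) = -1 from the rest, must sum to zero.
−n − 1 = 0, so n = -1.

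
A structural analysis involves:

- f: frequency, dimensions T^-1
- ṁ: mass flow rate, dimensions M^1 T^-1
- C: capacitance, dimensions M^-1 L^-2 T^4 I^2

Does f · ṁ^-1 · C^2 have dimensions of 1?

no

Sum the exponent of each base dimension across the product:
  M: [f]_M − [ṁ]_M + 2·[C]_M = (0) − (1) + 2·(-1) = -3
  L: [f]_L − [ṁ]_L + 2·[C]_L = (0) − (0) + 2·(-2) = -4
  T: [f]_T − [ṁ]_T + 2·[C]_T = (-1) − (-1) + 2·(4) = 8
  I: [f]_I − [ṁ]_I + 2·[C]_I = (0) − (0) + 2·(2) = 4
Net dimensions [M⁻³ L⁻⁴ T⁸ I⁴] ≠ [1] — not dimensionless.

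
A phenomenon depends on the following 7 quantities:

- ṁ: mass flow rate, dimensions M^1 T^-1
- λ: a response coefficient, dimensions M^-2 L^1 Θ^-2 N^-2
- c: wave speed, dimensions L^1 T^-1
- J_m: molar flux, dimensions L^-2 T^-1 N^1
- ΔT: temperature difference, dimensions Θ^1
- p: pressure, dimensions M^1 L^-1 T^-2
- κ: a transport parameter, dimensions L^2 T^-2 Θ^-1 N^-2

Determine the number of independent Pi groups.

There are 7 variables and 5 base dimensions (M, L, T, Θ, N).
The dimension matrix has rank 5.
Independent dimensionless groups: 7 − 5 = 2.

2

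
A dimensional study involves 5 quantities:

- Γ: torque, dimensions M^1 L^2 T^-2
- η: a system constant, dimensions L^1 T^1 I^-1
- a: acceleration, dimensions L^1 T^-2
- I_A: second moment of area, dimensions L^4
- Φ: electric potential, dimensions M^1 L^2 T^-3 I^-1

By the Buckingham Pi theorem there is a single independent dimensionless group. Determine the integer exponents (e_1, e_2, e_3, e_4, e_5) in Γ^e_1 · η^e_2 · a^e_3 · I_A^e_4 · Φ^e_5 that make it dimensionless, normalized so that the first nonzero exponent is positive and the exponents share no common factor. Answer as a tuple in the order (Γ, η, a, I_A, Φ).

(2, 2, 2, -1, -2)

M: e_1·(1) + e_2·(0) + e_3·(0) + e_4·(0) + e_5·(1) = 0
L: e_1·(2) + e_2·(1) + e_3·(1) + e_4·(4) + e_5·(2) = 0
T: e_1·(-2) + e_2·(1) + e_3·(-2) + e_4·(0) + e_5·(-3) = 0
I: e_1·(0) + e_2·(-1) + e_3·(0) + e_4·(0) + e_5·(-1) = 0
Solving this homogeneous linear system for the smallest-integer solution (first nonzero entry positive) gives (2, 2, 2, -1, -2).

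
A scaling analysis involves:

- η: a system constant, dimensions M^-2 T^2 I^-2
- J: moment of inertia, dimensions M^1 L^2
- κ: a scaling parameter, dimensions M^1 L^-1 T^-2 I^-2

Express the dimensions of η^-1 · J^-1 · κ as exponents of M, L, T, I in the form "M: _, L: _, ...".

Collect each base-dimension exponent across the product:
  M: −(-2) − (1) + (1) = 2
  L: −(0) − (2) + (-1) = -3
  T: −(2) − (0) + (-2) = -4
  I: −(-2) − (0) + (-2) = 0
So the dimensions are [M² L⁻³ T⁻⁴].

M: 2, L: -3, T: -4, I: 0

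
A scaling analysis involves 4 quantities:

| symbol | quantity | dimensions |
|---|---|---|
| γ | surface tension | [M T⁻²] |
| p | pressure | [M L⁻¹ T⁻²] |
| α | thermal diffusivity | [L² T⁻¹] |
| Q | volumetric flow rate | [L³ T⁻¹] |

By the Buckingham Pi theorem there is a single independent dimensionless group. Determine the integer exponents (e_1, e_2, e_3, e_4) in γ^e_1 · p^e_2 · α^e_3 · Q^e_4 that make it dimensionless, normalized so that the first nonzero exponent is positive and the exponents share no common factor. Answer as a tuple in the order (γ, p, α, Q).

M: e_1·(1) + e_2·(1) + e_3·(0) + e_4·(0) = 0
L: e_1·(0) + e_2·(-1) + e_3·(2) + e_4·(3) = 0
T: e_1·(-2) + e_2·(-2) + e_3·(-1) + e_4·(-1) = 0
Solving this homogeneous linear system for the smallest-integer solution (first nonzero entry positive) gives (1, -1, 1, -1).

(1, -1, 1, -1)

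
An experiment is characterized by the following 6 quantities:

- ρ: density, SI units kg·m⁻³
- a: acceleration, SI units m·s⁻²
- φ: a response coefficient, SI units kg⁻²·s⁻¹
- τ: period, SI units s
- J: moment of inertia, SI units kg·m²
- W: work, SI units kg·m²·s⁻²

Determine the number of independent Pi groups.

3

There are 6 variables and 3 base dimensions (M, L, T).
The dimension matrix has rank 3.
Independent dimensionless groups: 6 − 3 = 3.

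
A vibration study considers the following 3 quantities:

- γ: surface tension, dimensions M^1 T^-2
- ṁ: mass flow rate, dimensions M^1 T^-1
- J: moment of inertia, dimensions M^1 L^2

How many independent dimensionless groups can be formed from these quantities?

There are 3 variables and 3 base dimensions (M, L, T).
The dimension matrix has rank 3.
Independent dimensionless groups: 3 − 3 = 0.

0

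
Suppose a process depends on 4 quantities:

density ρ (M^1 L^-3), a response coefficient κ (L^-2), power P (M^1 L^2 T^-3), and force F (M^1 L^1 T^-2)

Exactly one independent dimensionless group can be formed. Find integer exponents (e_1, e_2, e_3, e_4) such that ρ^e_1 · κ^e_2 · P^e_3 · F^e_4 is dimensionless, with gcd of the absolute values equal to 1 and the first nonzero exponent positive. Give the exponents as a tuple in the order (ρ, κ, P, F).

M: e_1·(1) + e_2·(0) + e_3·(1) + e_4·(1) = 0
L: e_1·(-3) + e_2·(-2) + e_3·(2) + e_4·(1) = 0
T: e_1·(0) + e_2·(0) + e_3·(-3) + e_4·(-2) = 0
Solving this homogeneous linear system for the smallest-integer solution (first nonzero entry positive) gives (1, -1, 2, -3).

(1, -1, 2, -3)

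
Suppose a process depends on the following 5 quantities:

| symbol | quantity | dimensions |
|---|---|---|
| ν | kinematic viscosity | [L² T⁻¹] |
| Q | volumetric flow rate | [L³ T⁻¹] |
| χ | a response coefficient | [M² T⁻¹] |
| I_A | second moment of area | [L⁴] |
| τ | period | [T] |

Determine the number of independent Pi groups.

2

There are 5 variables and 3 base dimensions (M, L, T).
The dimension matrix has rank 3.
Independent dimensionless groups: 5 − 3 = 2.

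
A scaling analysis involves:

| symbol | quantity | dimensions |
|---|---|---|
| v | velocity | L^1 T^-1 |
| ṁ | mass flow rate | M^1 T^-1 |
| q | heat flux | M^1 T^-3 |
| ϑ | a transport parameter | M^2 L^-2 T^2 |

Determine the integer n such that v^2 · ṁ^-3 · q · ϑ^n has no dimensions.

1

Balance the M exponent: (2)·n from ϑ, plus 2·(0) − 3·(1) + (1) = -2 from the rest, must sum to zero.
2n − 2 = 0, so n = 1.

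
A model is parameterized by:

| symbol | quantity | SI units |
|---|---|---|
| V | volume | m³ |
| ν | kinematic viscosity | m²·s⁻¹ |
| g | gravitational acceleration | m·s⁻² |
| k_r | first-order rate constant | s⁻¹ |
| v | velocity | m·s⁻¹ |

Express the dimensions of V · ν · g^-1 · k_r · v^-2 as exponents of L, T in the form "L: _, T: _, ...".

L: 2, T: 2

Collect each base-dimension exponent across the product:
  L: (3) + (2) − (1) + (0) − 2·(1) = 2
  T: (0) + (-1) − (-2) + (-1) − 2·(-1) = 2
So the dimensions are [L² T²].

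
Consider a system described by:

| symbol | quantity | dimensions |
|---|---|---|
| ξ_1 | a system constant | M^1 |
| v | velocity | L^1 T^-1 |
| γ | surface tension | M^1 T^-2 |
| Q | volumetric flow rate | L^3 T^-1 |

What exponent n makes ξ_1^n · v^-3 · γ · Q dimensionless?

Balance the M exponent: (1)·n from ξ_1, plus −3·(0) + (1) + (0) = 1 from the rest, must sum to zero.
n + 1 = 0, so n = -1.

-1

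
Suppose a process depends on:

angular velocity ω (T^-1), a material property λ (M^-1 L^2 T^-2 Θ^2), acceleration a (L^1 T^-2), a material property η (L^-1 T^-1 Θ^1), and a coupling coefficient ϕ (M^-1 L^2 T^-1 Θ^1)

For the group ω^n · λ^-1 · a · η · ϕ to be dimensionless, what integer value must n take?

-2

Balance the T exponent: (-1)·n from ω, plus −(-2) + (-2) + (-1) + (-1) = -2 from the rest, must sum to zero.
−n − 2 = 0, so n = -2.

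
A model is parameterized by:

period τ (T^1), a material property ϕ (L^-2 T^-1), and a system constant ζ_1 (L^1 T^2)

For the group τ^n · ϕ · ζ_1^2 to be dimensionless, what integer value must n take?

Balance the T exponent: (1)·n from τ, plus (-1) + 2·(2) = 3 from the rest, must sum to zero.
n + 3 = 0, so n = -3.

-3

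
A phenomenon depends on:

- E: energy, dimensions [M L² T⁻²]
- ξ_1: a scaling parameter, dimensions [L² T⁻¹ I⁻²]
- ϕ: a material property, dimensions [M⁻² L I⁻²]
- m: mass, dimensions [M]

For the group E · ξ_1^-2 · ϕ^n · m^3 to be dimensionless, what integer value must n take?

2

Balance the M exponent: (-2)·n from ϕ, plus (1) − 2·(0) + 3·(1) = 4 from the rest, must sum to zero.
-2n + 4 = 0, so n = 2.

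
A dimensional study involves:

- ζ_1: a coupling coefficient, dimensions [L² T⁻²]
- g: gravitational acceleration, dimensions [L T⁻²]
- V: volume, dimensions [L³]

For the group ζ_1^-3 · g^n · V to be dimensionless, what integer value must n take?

3

Balance the L exponent: (1)·n from g, plus −3·(2) + (3) = -3 from the rest, must sum to zero.
n − 3 = 0, so n = 3.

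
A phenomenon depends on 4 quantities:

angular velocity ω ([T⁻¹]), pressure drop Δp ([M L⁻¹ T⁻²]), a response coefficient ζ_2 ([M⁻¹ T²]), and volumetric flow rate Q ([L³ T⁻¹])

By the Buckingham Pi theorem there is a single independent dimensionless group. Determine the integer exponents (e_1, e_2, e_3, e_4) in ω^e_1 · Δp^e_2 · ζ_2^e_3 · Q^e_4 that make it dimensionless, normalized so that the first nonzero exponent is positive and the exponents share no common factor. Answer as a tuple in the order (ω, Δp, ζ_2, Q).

(1, -3, -3, -1)

M: e_1·(0) + e_2·(1) + e_3·(-1) + e_4·(0) = 0
L: e_1·(0) + e_2·(-1) + e_3·(0) + e_4·(3) = 0
T: e_1·(-1) + e_2·(-2) + e_3·(2) + e_4·(-1) = 0
Solving this homogeneous linear system for the smallest-integer solution (first nonzero entry positive) gives (1, -3, -3, -1).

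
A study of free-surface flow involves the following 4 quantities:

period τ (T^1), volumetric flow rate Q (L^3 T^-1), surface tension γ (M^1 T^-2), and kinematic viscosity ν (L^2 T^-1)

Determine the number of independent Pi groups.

There are 4 variables and 3 base dimensions (M, L, T).
The dimension matrix has rank 3.
Independent dimensionless groups: 4 − 3 = 1.

1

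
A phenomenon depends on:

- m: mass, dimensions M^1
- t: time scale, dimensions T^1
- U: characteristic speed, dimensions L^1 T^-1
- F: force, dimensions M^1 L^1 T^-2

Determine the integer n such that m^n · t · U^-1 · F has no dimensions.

-1

Balance the M exponent: (1)·n from m, plus (0) − (0) + (1) = 1 from the rest, must sum to zero.
n + 1 = 0, so n = -1.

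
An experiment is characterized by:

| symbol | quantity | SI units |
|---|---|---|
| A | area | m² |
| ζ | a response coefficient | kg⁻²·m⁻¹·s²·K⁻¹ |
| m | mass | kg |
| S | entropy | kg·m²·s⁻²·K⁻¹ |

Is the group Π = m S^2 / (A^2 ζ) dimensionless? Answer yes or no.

Sum the exponent of each base dimension across the product:
  M: −2·[A]_M − [ζ]_M + [m]_M + 2·[S]_M = −2·(0) − (-2) + (1) + 2·(1) = 5
  L: −2·[A]_L − [ζ]_L + [m]_L + 2·[S]_L = −2·(2) − (-1) + (0) + 2·(2) = 1
  T: −2·[A]_T − [ζ]_T + [m]_T + 2·[S]_T = −2·(0) − (2) + (0) + 2·(-2) = -6
  Θ: −2·[A]_Θ − [ζ]_Θ + [m]_Θ + 2·[S]_Θ = −2·(0) − (-1) + (0) + 2·(-1) = -1
Net dimensions [M⁵ L T⁻⁶ Θ⁻¹] ≠ [1] — not dimensionless.

no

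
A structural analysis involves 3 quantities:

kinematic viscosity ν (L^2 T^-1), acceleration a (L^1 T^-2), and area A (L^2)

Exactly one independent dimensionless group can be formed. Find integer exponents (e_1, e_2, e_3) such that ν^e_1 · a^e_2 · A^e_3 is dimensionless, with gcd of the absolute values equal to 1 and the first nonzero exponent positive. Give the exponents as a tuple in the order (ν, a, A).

(4, -2, -3)

L: e_1·(2) + e_2·(1) + e_3·(2) = 0
T: e_1·(-1) + e_2·(-2) + e_3·(0) = 0
Solving this homogeneous linear system for the smallest-integer solution (first nonzero entry positive) gives (4, -2, -3).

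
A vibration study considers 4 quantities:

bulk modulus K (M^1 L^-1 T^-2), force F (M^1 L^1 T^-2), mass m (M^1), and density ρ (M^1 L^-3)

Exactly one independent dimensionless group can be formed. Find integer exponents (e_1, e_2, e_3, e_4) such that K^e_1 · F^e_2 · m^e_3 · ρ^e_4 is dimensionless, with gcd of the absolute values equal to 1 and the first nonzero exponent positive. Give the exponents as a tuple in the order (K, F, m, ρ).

(3, -3, 2, -2)

M: e_1·(1) + e_2·(1) + e_3·(1) + e_4·(1) = 0
L: e_1·(-1) + e_2·(1) + e_3·(0) + e_4·(-3) = 0
T: e_1·(-2) + e_2·(-2) + e_3·(0) + e_4·(0) = 0
Solving this homogeneous linear system for the smallest-integer solution (first nonzero entry positive) gives (3, -3, 2, -2).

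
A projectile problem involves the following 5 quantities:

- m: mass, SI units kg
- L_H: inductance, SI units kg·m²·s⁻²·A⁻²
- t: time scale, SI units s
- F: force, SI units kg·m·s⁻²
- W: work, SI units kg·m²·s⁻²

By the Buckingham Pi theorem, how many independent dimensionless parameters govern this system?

1

There are 5 variables and 4 base dimensions (M, L, T, I).
The dimension matrix has rank 4.
Independent dimensionless groups: 5 − 4 = 1.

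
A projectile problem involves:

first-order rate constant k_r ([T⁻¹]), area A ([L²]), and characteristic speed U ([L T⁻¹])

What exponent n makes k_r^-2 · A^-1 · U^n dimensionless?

Balance the L exponent: (1)·n from U, plus −2·(0) − (2) = -2 from the rest, must sum to zero.
n − 2 = 0, so n = 2.

2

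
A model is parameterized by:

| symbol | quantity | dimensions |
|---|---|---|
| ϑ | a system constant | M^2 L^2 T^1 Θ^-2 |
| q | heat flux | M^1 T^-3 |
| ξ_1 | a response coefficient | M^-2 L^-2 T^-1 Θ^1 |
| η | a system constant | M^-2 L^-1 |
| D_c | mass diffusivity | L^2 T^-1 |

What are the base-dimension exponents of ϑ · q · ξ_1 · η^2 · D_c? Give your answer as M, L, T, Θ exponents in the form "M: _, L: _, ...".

Collect each base-dimension exponent across the product:
  M: (2) + (1) + (-2) + 2·(-2) + (0) = -3
  L: (2) + (0) + (-2) + 2·(-1) + (2) = 0
  T: (1) + (-3) + (-1) + 2·(0) + (-1) = -4
  Θ: (-2) + (0) + (1) + 2·(0) + (0) = -1
So the dimensions are [M⁻³ T⁻⁴ Θ⁻¹].

M: -3, L: 0, T: -4, Θ: -1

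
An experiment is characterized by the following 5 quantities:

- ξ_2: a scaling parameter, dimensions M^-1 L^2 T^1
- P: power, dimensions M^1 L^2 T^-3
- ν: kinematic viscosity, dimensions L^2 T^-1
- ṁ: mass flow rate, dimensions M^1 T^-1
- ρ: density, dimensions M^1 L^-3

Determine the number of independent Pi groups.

2

There are 5 variables and 3 base dimensions (M, L, T).
The dimension matrix has rank 3.
Independent dimensionless groups: 5 − 3 = 2.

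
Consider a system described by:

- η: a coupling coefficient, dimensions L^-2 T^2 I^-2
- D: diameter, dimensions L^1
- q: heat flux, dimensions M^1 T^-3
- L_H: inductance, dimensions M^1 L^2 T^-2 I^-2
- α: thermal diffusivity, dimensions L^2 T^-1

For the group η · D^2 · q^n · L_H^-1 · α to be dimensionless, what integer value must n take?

1

Balance the M exponent: (1)·n from q, plus (0) + 2·(0) − (1) + (0) = -1 from the rest, must sum to zero.
n − 1 = 0, so n = 1.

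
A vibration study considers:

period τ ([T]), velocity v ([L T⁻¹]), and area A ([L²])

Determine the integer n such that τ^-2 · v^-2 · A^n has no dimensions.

Balance the L exponent: (2)·n from A, plus −2·(0) − 2·(1) = -2 from the rest, must sum to zero.
2n − 2 = 0, so n = 1.

1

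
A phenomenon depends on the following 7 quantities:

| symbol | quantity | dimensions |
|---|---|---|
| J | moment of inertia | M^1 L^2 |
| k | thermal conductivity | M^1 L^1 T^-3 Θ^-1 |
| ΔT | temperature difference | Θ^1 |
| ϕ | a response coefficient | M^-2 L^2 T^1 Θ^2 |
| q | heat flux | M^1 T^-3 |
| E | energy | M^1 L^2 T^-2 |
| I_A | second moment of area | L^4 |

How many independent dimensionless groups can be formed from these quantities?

There are 7 variables and 4 base dimensions (M, L, T, Θ).
The dimension matrix has rank 4.
Independent dimensionless groups: 7 − 4 = 3.

3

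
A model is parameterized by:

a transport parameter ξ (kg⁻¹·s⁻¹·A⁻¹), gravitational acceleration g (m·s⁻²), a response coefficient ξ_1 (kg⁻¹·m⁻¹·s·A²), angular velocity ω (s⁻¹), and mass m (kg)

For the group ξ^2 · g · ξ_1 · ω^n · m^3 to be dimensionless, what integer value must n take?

Balance the T exponent: (-1)·n from ω, plus 2·(-1) + (-2) + (1) + 3·(0) = -3 from the rest, must sum to zero.
−n − 3 = 0, so n = -3.

-3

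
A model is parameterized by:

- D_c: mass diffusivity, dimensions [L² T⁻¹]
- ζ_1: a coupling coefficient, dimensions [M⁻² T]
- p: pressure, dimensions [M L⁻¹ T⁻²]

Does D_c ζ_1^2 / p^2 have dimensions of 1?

no

Sum the exponent of each base dimension across the product:
  M: [D_c]_M + 2·[ζ_1]_M − 2·[p]_M = (0) + 2·(-2) − 2·(1) = -6
  L: [D_c]_L + 2·[ζ_1]_L − 2·[p]_L = (2) + 2·(0) − 2·(-1) = 4
  T: [D_c]_T + 2·[ζ_1]_T − 2·[p]_T = (-1) + 2·(1) − 2·(-2) = 5
Net dimensions [M⁻⁶ L⁴ T⁵] ≠ [1] — not dimensionless.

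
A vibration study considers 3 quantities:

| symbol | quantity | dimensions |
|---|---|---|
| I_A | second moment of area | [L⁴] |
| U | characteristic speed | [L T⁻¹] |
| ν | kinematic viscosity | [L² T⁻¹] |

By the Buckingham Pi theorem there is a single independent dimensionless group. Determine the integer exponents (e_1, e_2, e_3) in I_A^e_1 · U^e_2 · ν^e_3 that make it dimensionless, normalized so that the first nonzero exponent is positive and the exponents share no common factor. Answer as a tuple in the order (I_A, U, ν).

L: e_1·(4) + e_2·(1) + e_3·(2) = 0
T: e_1·(0) + e_2·(-1) + e_3·(-1) = 0
Solving this homogeneous linear system for the smallest-integer solution (first nonzero entry positive) gives (1, 4, -4).

(1, 4, -4)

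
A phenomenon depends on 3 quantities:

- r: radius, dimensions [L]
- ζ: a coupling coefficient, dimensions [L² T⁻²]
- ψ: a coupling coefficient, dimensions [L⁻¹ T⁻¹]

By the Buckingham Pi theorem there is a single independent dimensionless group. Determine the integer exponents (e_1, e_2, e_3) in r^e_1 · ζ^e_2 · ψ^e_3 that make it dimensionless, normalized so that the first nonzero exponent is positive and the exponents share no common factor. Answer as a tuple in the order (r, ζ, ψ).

L: e_1·(1) + e_2·(2) + e_3·(-1) = 0
T: e_1·(0) + e_2·(-2) + e_3·(-1) = 0
Solving this homogeneous linear system for the smallest-integer solution (first nonzero entry positive) gives (4, -1, 2).

(4, -1, 2)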